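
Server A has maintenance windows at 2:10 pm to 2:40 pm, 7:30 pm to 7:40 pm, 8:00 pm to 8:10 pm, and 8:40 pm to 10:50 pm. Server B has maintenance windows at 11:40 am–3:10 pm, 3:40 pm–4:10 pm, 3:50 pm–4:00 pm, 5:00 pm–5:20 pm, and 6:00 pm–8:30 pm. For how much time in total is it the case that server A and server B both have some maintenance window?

Merge the second list: 11:40 am-3:10 pm, 3:40 pm-4:10 pm, 5:00 pm-5:20 pm, 6:00 pm-8:30 pm.
A ∩ B = 2:10 pm-2:40 pm, 7:30 pm-7:40 pm, 8:00 pm-8:10 pm.
Total: 30 min + 10 min + 10 min = 50 min.

50 min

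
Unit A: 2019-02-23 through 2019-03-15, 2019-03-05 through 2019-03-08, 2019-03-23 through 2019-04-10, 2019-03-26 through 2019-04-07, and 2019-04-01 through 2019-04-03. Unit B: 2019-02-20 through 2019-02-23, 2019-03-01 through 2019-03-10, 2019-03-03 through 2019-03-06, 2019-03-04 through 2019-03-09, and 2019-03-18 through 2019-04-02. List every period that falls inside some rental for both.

Merge the first list: 2019-02-23 through 2019-03-15, 2019-03-23 through 2019-04-10.
Merge the second list: 2019-02-20 through 2019-02-23, 2019-03-01 through 2019-03-10, 2019-03-18 through 2019-04-02.
2019-02-23 through 2019-03-15 overlaps B on 2019-02-23 through 2019-02-23, 2019-03-01 through 2019-03-10.
2019-03-23 through 2019-04-10 overlaps B on 2019-03-23 through 2019-04-02.

2019-02-23 through 2019-02-23, 2019-03-01 through 2019-03-10, 2019-03-23 through 2019-04-02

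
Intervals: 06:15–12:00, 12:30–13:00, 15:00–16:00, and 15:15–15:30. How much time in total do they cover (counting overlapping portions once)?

Merged: 06:15–12:00, 12:30–13:00, 15:00–16:00.
Lengths: 5 h 45 min + 30 min + 1 h = 7 h 15 min.

7 h 15 min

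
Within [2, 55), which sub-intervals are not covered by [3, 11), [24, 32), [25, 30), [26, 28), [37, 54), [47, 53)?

[2, 3) ∪ [11, 24) ∪ [32, 37) ∪ [54, 55)

Covered (merged): [3, 11), [24, 32), [37, 54).
Complement within [2, 55): [2, 3), [11, 24), [32, 37), [54, 55).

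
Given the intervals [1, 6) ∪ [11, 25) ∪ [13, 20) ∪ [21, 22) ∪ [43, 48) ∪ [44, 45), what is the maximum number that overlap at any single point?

2

Sweep endpoints in order; track running count of active intervals.
Peak of 2 reached at 13.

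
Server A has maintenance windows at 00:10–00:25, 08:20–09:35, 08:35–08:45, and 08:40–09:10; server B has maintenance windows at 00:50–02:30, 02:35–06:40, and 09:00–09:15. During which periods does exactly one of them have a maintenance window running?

00:10–00:25, 00:50–02:30, 02:35–06:40, 08:20–09:00, 09:15–09:35

A, merged: 00:10–00:25, 08:20–09:35.
Only in the first: 00:10–00:25, 08:20–09:00, 09:15–09:35.
Only in the second: 00:50–02:30, 02:35–06:40.
Together these are the periods covered by exactly one.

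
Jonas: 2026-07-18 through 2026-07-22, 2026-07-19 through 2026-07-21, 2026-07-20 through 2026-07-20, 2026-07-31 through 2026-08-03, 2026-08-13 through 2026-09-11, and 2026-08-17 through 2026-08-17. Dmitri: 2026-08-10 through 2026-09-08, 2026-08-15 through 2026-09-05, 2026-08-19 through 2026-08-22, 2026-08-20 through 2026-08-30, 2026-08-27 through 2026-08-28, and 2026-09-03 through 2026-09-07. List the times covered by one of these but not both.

2026-07-18 through 2026-07-22, 2026-07-31 through 2026-08-03, 2026-08-10 through 2026-08-12, 2026-09-09 through 2026-09-11

A, merged: 2026-07-18 through 2026-07-22, 2026-07-31 through 2026-08-03, 2026-08-13 through 2026-09-11.
B, merged: 2026-08-10 through 2026-09-08.
A \ B = 2026-07-18 through 2026-07-22, 2026-07-31 through 2026-08-03, 2026-09-09 through 2026-09-11.
B \ A = 2026-08-10 through 2026-08-12.
Union of the two gives the symmetric difference.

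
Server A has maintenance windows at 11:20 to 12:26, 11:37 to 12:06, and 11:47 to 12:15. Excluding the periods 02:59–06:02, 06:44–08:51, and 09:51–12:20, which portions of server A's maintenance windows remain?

A, merged: 11:20–12:26.
11:20–12:26 minus B → 12:20–12:26.

12:20–12:26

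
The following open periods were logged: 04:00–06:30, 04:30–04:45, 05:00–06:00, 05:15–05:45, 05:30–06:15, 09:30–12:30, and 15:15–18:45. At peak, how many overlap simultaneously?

At 05:30, 4 of the intervals are simultaneously active.
No point has more.

4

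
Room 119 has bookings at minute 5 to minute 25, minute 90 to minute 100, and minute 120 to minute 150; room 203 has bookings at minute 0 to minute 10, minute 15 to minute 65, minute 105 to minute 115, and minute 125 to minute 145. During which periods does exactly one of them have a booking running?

minute 0 to minute 5, minute 10 to minute 15, minute 25 to minute 65, minute 90 to minute 100, minute 105 to minute 115, minute 120 to minute 125, minute 145 to minute 150

A \ B = minute 10 to minute 15, minute 90 to minute 100, minute 120 to minute 125, minute 145 to minute 150.
B \ A = minute 0 to minute 5, minute 25 to minute 65, minute 105 to minute 115.
Union of the two gives the symmetric difference.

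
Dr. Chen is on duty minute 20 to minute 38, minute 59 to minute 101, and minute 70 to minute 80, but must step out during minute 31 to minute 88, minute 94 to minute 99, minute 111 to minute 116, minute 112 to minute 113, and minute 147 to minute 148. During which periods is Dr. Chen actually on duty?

Merge the first list: minute 20 to minute 38, minute 59 to minute 101.
Merge the second list: minute 31 to minute 88, minute 94 to minute 99, minute 111 to minute 116, minute 147 to minute 148.
minute 20 to minute 38 \ B = minute 20 to minute 31.
minute 59 to minute 101 \ B = minute 88 to minute 94, minute 99 to minute 101.

minute 20 to minute 31, minute 88 to minute 94, minute 99 to minute 101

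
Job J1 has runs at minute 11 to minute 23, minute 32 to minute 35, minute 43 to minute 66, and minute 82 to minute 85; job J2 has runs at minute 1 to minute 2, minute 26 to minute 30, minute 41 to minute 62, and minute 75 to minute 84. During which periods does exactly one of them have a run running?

A \ B = minute 11 to minute 23, minute 32 to minute 35, minute 62 to minute 66, minute 84 to minute 85.
B \ A = minute 1 to minute 2, minute 26 to minute 30, minute 41 to minute 43, minute 75 to minute 82.
Union of the two gives the symmetric difference.

minute 1 to minute 2, minute 11 to minute 23, minute 26 to minute 30, minute 32 to minute 35, minute 41 to minute 43, minute 62 to minute 66, minute 75 to minute 82, minute 84 to minute 85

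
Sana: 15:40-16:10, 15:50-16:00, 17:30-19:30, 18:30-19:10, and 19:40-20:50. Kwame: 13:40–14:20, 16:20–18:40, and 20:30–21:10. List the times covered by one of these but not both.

13:40–14:20, 15:40–16:10, 16:20–17:30, 18:40–19:30, 19:40–20:30, 20:50–21:10

A, merged: 15:40–16:10, 17:30–19:30, 19:40–20:50.
A \ B = 15:40–16:10, 18:40–19:30, 19:40–20:30.
B \ A = 13:40–14:20, 16:20–17:30, 20:50–21:10.
Union of the two gives the symmetric difference.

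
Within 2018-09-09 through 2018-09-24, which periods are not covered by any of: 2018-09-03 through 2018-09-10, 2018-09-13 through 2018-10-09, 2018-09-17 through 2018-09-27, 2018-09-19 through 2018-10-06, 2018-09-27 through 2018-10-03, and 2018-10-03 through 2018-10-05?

Covered (merged): 2018-09-03 through 2018-09-10, 2018-09-13 through 2018-10-09.
Complement within 2018-09-09 through 2018-09-24: 2018-09-11 through 2018-09-12.

2018-09-11 through 2018-09-12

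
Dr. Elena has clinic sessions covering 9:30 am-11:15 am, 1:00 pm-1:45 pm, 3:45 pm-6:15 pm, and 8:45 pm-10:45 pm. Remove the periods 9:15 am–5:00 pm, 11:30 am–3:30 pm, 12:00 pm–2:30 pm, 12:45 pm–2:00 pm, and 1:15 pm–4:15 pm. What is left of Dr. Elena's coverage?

5:00 pm–6:15 pm, 8:45 pm–10:45 pm

Second set merges to 9:15 am–5:00 pm.
9:30 am–11:15 am: entirely removed.
1:00 pm–1:45 pm: entirely removed.
3:45 pm–6:15 pm \ B = 5:00 pm–6:15 pm.
8:45 pm–10:45 pm: nothing removed.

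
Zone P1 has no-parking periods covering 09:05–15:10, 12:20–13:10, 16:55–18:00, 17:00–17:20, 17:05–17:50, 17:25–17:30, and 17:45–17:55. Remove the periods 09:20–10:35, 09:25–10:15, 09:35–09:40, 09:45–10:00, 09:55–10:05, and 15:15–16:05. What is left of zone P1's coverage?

First set merges to 09:05–15:10, 16:55–18:00.
Second set merges to 09:20–10:35, 15:15–16:05.
09:05–15:10 \ B = 09:05–09:20, 10:35–15:10.
16:55–18:00: nothing removed.

09:05–09:20, 10:35–15:10, 16:55–18:00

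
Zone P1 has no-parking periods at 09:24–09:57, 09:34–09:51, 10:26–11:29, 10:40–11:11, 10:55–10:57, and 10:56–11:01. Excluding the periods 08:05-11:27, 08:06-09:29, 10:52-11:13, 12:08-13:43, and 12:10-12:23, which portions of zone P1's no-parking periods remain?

A, merged: 09:24–09:57, 10:26–11:29.
B, merged: 08:05–11:27, 12:08–13:43.
09:24–09:57: entirely removed.
10:26–11:29 \ B = 11:27–11:29.

11:27–11:29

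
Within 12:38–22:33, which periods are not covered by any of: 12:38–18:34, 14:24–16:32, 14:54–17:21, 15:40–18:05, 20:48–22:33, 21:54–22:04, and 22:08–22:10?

The merged coverage is 12:38–18:34, 20:48–22:33.
Complement within 12:38–22:33: 18:34–20:48.

18:34–20:48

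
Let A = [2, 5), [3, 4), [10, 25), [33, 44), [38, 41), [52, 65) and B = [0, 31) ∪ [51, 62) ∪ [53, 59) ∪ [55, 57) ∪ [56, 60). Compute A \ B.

[33, 44) ∪ [62, 65)

Merge the first list: [2, 5), [10, 25), [33, 44), [52, 65).
Merge the second list: [0, 31), [51, 62).
[2, 5) lies entirely inside B → drops out.
[10, 25) lies entirely inside B → drops out.
[33, 44) is untouched.
[52, 65) with B removed leaves [62, 65).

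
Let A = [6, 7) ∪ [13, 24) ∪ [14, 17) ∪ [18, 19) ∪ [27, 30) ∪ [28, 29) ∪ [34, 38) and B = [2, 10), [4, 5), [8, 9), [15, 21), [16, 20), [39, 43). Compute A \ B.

[13, 15) ∪ [21, 24) ∪ [27, 30) ∪ [34, 38)

Merge the first list: [6, 7), [13, 24), [27, 30), [34, 38).
Merge the second list: [2, 10), [15, 21), [39, 43).
[6, 7): entirely removed.
[13, 24) \ B = [13, 15), [21, 24).
[27, 30): nothing removed.
[34, 38): nothing removed.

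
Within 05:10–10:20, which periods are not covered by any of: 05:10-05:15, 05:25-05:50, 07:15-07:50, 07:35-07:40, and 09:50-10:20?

05:15–05:25, 05:50–07:15, 07:50–09:50

Covered (merged): 05:10–05:15, 05:25–05:50, 07:15–07:50, 09:50–10:20.
Gaps within 05:10–10:20: 05:15–05:25, 05:50–07:15, 07:50–09:50.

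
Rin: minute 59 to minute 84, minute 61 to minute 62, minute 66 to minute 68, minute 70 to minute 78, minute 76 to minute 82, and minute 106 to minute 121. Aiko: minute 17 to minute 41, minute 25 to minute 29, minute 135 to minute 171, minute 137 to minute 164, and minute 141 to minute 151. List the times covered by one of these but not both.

A, merged: minute 59 to minute 84, minute 106 to minute 121.
B, merged: minute 17 to minute 41, minute 135 to minute 171.
A but not B: minute 59 to minute 84, minute 106 to minute 121.
B but not A: minute 17 to minute 41, minute 135 to minute 171.
Combining gives A △ B.

minute 17 to minute 41, minute 59 to minute 84, minute 106 to minute 121, minute 135 to minute 171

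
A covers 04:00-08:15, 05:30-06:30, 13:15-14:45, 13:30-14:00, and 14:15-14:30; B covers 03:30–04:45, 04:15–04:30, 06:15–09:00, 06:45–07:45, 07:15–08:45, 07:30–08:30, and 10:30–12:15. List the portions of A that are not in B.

First set merges to 04:00–08:15, 13:15–14:45.
Second set merges to 03:30–04:45, 06:15–09:00, 10:30–12:15.
04:00–08:15 with B removed leaves 04:45–06:15.
13:15–14:45 is untouched.

04:45–06:15, 13:15–14:45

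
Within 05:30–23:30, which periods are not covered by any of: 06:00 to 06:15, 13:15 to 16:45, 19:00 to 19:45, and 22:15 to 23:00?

Covered (merged): 06:00-06:15, 13:15-16:45, 19:00-19:45, 22:15-23:00.
Gaps within 05:30-23:30: 05:30-06:00, 06:15-13:15, 16:45-19:00, 19:45-22:15, 23:00-23:30.

05:30-06:00, 06:15-13:15, 16:45-19:00, 19:45-22:15, 23:00-23:30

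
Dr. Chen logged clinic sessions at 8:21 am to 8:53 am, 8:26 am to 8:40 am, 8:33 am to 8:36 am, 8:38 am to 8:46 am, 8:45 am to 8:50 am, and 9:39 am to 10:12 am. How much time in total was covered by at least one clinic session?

1 h 5 min

Merged: 8:21 am–8:53 am, 9:39 am–10:12 am.
Lengths: 32 min + 33 min = 1 h 5 min.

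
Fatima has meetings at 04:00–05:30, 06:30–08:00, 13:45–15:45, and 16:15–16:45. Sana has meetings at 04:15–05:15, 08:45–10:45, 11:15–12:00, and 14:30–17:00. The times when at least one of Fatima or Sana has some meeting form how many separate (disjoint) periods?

5

A ∪ B = 04:00-05:30, 06:30-08:00, 08:45-10:45, 11:15-12:00, 13:45-17:00.
That is 5 disjoint pieces.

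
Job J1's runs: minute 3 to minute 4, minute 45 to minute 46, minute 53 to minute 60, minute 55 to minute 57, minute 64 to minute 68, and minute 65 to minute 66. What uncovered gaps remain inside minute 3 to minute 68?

The merged coverage is minute 3 to minute 4, minute 45 to minute 46, minute 53 to minute 60, minute 64 to minute 68.
Uncovered inside minute 3 to minute 68: minute 4 to minute 45, minute 46 to minute 53, minute 60 to minute 64.

minute 4 to minute 45, minute 46 to minute 53, minute 60 to minute 64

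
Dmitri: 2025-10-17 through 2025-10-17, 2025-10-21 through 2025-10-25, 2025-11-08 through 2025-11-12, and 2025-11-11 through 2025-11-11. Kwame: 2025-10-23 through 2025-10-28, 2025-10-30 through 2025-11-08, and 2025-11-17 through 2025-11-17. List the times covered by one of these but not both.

First set merges to 2025-10-17 through 2025-10-17, 2025-10-21 through 2025-10-25, 2025-11-08 through 2025-11-12.
Only in the first: 2025-10-17 through 2025-10-17, 2025-10-21 through 2025-10-22, 2025-11-09 through 2025-11-12.
Only in the second: 2025-10-26 through 2025-10-28, 2025-10-30 through 2025-11-07, 2025-11-17 through 2025-11-17.
Together these are the periods covered by exactly one.

2025-10-17 through 2025-10-17, 2025-10-21 through 2025-10-22, 2025-10-26 through 2025-10-28, 2025-10-30 through 2025-11-07, 2025-11-09 through 2025-11-12, 2025-11-17 through 2025-11-17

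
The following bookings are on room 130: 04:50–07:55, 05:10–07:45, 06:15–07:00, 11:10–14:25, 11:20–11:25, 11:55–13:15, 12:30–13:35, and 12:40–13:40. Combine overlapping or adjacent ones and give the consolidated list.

05:10–07:45 overlaps/touches 04:50–07:55 → extend to 04:50–07:55.
06:15–07:00 overlaps/touches 04:50–07:55 → extend to 04:50–07:55.
11:10–14:25 is disjoint → start new block.
11:20–11:25 overlaps/touches 11:10–14:25 → extend to 11:10–14:25.
11:55–13:15 overlaps/touches 11:10–14:25 → extend to 11:10–14:25.
12:30–13:35 overlaps/touches 11:10–14:25 → extend to 11:10–14:25.
12:40–13:40 overlaps/touches 11:10–14:25 → extend to 11:10–14:25.

04:50–07:55, 11:10–14:25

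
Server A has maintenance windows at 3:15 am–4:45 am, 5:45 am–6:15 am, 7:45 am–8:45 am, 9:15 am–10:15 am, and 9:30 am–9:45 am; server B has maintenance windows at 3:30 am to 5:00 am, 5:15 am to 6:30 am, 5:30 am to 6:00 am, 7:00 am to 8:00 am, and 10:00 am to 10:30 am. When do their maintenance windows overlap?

3:30 am–4:45 am, 5:45 am–6:15 am, 7:45 am–8:00 am, 10:00 am–10:15 am

Merge the first list: 3:15 am–4:45 am, 5:45 am–6:15 am, 7:45 am–8:45 am, 9:15 am–10:15 am.
Merge the second list: 3:30 am–5:00 am, 5:15 am–6:30 am, 7:00 am–8:00 am, 10:00 am–10:30 am.
3:15 am–4:45 am overlaps B on 3:30 am–4:45 am.
5:45 am–6:15 am overlaps B on 5:45 am–6:15 am.
7:45 am–8:45 am overlaps B on 7:45 am–8:00 am.
9:15 am–10:15 am overlaps B on 10:00 am–10:15 am.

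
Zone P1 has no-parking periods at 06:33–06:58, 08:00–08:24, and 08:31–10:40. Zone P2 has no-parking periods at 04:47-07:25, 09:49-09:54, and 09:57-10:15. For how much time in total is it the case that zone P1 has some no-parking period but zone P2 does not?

2 h 10 min

A \ B = 08:00–08:24, 08:31–09:49, 09:54–09:57, 10:15–10:40.
Total: 24 min + 1 h 18 min + 3 min + 25 min = 2 h 10 min.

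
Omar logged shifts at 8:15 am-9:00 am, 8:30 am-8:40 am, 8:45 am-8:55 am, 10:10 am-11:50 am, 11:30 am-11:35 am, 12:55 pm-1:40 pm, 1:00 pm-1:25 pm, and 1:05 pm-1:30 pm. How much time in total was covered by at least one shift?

3 h 10 min

Merged: 8:15 am–9:00 am, 10:10 am–11:50 am, 12:55 pm–1:40 pm.
Lengths: 45 min + 1 h 40 min + 45 min = 3 h 10 min.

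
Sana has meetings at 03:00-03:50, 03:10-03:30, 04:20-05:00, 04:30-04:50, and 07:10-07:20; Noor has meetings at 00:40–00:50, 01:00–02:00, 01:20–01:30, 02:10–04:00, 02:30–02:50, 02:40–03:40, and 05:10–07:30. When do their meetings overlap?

Merge the first list: 03:00-03:50, 04:20-05:00, 07:10-07:20.
Merge the second list: 00:40-00:50, 01:00-02:00, 02:10-04:00, 05:10-07:30.
03:00-03:50 meets the second set on 03:00-03:50.
04:20-05:00: no overlap with the second set.
07:10-07:20 meets the second set on 07:10-07:20.

03:00-03:50, 07:10-07:20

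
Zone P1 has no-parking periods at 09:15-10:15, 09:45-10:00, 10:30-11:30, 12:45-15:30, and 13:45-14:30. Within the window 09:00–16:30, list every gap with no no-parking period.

09:00-09:15, 10:15-10:30, 11:30-12:45, 15:30-16:30

After merging, the occupied span is 09:15-10:15, 10:30-11:30, 12:45-15:30.
Uncovered inside 09:00-16:30: 09:00-09:15, 10:15-10:30, 11:30-12:45, 15:30-16:30.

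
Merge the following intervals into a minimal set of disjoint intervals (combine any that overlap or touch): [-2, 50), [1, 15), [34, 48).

[-2, 50)

[1, 15) overlaps/touches [-2, 50) → extend to [-2, 50).
[34, 48) overlaps/touches [-2, 50) → extend to [-2, 50).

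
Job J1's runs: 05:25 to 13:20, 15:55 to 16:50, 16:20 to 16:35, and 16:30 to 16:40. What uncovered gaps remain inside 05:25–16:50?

The merged coverage is 05:25–13:20, 15:55–16:50.
Gaps within 05:25–16:50: 13:20–15:55.

13:20–15:55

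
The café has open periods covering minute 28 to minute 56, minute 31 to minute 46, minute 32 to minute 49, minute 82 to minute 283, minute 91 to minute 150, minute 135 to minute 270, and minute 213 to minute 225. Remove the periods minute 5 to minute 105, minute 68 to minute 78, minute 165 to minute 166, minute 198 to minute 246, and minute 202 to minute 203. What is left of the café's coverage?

minute 105 to minute 165, minute 166 to minute 198, minute 246 to minute 283

Merge the first list: minute 28 to minute 56, minute 82 to minute 283.
Merge the second list: minute 5 to minute 105, minute 165 to minute 166, minute 198 to minute 246.
minute 28 to minute 56: entirely removed.
minute 82 to minute 283 \ B = minute 105 to minute 165, minute 166 to minute 198, minute 246 to minute 283.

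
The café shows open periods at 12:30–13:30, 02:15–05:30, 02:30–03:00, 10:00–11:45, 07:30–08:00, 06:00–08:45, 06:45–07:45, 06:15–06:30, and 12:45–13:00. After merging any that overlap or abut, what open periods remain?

Sort by start: 02:15–05:30, 02:30–03:00, 06:00–08:45, 06:15–06:30, 06:45–07:45, 07:30–08:00, 10:00–11:45, 12:30–13:30, 12:45–13:00.
02:30–03:00 overlaps/touches 02:15–05:30 → extend to 02:15–05:30.
06:00–08:45 is disjoint → start new block.
06:15–06:30 overlaps/touches 06:00–08:45 → extend to 06:00–08:45.
06:45–07:45 overlaps/touches 06:00–08:45 → extend to 06:00–08:45.
07:30–08:00 overlaps/touches 06:00–08:45 → extend to 06:00–08:45.
10:00–11:45 is disjoint → start new block.
12:30–13:30 is disjoint → start new block.
12:45–13:00 overlaps/touches 12:30–13:30 → extend to 12:30–13:30.

02:15–05:30, 06:00–08:45, 10:00–11:45, 12:30–13:30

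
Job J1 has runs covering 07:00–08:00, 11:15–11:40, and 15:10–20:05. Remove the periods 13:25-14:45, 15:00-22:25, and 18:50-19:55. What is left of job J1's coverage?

B, merged: 13:25–14:45, 15:00–22:25.
07:00–08:00: no B overlap → unchanged.
11:15–11:40: no B overlap → unchanged.
15:10–20:05: fully covered by B → removed.

07:00–08:00, 11:15–11:40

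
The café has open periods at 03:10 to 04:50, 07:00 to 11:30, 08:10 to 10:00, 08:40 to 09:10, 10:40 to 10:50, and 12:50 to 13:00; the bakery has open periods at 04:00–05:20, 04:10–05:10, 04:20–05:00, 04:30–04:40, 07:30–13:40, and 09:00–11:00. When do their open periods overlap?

A, merged: 03:10-04:50, 07:00-11:30, 12:50-13:00.
B, merged: 04:00-05:20, 07:30-13:40.
03:10-04:50 overlaps B on 04:00-04:50.
07:00-11:30 overlaps B on 07:30-11:30.
12:50-13:00 overlaps B on 12:50-13:00.

04:00-04:50, 07:30-11:30, 12:50-13:00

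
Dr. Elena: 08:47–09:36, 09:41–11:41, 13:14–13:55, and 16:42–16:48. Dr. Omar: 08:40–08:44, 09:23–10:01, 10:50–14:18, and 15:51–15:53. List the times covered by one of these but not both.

A \ B = 08:47-09:23, 10:01-10:50, 16:42-16:48.
B \ A = 08:40-08:44, 09:36-09:41, 11:41-13:14, 13:55-14:18, 15:51-15:53.
Union of the two gives the symmetric difference.

08:40-08:44, 08:47-09:23, 09:36-09:41, 10:01-10:50, 11:41-13:14, 13:55-14:18, 15:51-15:53, 16:42-16:48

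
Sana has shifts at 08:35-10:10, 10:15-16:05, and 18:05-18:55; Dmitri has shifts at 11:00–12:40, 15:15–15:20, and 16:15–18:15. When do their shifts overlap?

11:00–12:40, 15:15–15:20, 18:05–18:15

08:35–10:10 meets no B interval.
10:15–16:05 ∩ B → 11:00–12:40, 15:15–15:20.
18:05–18:55 ∩ B → 18:05–18:15.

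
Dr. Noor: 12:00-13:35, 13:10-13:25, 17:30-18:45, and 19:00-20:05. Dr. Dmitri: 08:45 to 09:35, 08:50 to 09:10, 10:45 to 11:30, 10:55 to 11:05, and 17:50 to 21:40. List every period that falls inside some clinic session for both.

17:50-18:45, 19:00-20:05

A, merged: 12:00-13:35, 17:30-18:45, 19:00-20:05.
B, merged: 08:45-09:35, 10:45-11:30, 17:50-21:40.
12:00-13:35: no overlap with the second set.
17:30-18:45 meets the second set on 17:50-18:45.
19:00-20:05 meets the second set on 19:00-20:05.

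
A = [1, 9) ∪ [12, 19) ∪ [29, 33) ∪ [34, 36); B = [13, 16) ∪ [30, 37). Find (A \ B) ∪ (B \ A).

A but not B: [1, 9), [12, 13), [16, 19), [29, 30).
B but not A: [33, 34), [36, 37).
Combining gives A △ B.

[1, 9) ∪ [12, 13) ∪ [16, 19) ∪ [29, 30) ∪ [33, 34) ∪ [36, 37)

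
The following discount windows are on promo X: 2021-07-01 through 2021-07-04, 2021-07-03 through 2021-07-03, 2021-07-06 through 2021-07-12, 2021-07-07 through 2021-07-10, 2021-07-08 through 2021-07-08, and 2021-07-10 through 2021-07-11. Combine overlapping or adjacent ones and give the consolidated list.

2021-07-03 through 2021-07-03 overlaps/touches 2021-07-01 through 2021-07-04 → extend to 2021-07-01 through 2021-07-04.
2021-07-06 through 2021-07-12 is disjoint → start new block.
2021-07-07 through 2021-07-10 overlaps/touches 2021-07-06 through 2021-07-12 → extend to 2021-07-06 through 2021-07-12.
2021-07-08 through 2021-07-08 overlaps/touches 2021-07-06 through 2021-07-12 → extend to 2021-07-06 through 2021-07-12.
2021-07-10 through 2021-07-11 overlaps/touches 2021-07-06 through 2021-07-12 → extend to 2021-07-06 through 2021-07-12.

2021-07-01 through 2021-07-04, 2021-07-06 through 2021-07-12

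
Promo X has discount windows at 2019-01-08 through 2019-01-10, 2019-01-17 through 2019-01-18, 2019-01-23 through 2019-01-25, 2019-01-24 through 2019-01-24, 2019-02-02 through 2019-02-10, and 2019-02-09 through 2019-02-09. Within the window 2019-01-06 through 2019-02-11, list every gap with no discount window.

Covered (merged): 2019-01-08 through 2019-01-10, 2019-01-17 through 2019-01-18, 2019-01-23 through 2019-01-25, 2019-02-02 through 2019-02-10.
Gaps within 2019-01-06 through 2019-02-11: 2019-01-06 through 2019-01-07, 2019-01-11 through 2019-01-16, 2019-01-19 through 2019-01-22, 2019-01-26 through 2019-02-01, 2019-02-11 through 2019-02-11.

2019-01-06 through 2019-01-07, 2019-01-11 through 2019-01-16, 2019-01-19 through 2019-01-22, 2019-01-26 through 2019-02-01, 2019-02-11 through 2019-02-11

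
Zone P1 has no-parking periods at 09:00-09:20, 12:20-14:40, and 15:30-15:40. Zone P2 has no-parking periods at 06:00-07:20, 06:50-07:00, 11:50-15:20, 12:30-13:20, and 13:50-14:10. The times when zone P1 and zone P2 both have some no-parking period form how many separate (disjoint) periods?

1

Merge the second list: 06:00–07:20, 11:50–15:20.
A ∩ B = 12:20–14:40.
That is 1 disjoint piece.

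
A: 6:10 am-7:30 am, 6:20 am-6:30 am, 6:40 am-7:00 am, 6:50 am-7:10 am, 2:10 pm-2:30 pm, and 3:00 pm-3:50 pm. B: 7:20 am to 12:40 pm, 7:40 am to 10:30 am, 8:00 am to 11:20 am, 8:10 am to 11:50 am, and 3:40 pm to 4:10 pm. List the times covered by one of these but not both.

6:10 am–7:20 am, 7:30 am–12:40 pm, 2:10 pm–2:30 pm, 3:00 pm–3:40 pm, 3:50 pm–4:10 pm

First set merges to 6:10 am–7:30 am, 2:10 pm–2:30 pm, 3:00 pm–3:50 pm.
Second set merges to 7:20 am–12:40 pm, 3:40 pm–4:10 pm.
Only in the first: 6:10 am–7:20 am, 2:10 pm–2:30 pm, 3:00 pm–3:40 pm.
Only in the second: 7:30 am–12:40 pm, 3:50 pm–4:10 pm.
Together these are the periods covered by exactly one.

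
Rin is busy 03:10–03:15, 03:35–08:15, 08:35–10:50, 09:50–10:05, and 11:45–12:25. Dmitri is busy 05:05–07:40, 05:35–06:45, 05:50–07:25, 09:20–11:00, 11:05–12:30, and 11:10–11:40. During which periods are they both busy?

Merge the first list: 03:10–03:15, 03:35–08:15, 08:35–10:50, 11:45–12:25.
Merge the second list: 05:05–07:40, 09:20–11:00, 11:05–12:30.
03:10–03:15: no overlap with the second set.
03:35–08:15 meets the second set on 05:05–07:40.
08:35–10:50 meets the second set on 09:20–10:50.
11:45–12:25 meets the second set on 11:45–12:25.

05:05–07:40, 09:20–10:50, 11:45–12:25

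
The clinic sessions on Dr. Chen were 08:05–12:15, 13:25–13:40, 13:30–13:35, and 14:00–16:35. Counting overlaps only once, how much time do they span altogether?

7 h

Merged: 08:05–12:15, 13:25–13:40, 14:00–16:35.
Lengths: 4 h 10 min + 15 min + 2 h 35 min = 7 h.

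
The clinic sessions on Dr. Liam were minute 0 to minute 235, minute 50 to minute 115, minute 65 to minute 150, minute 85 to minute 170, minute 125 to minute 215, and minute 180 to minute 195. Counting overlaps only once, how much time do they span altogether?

Merged: minute 0 to minute 235.
Length: 235 minutes.

235 minutes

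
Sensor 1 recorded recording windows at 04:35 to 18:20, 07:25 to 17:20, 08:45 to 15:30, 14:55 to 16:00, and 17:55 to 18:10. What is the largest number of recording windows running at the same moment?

Sweep endpoints in order; track running count of active intervals.
Peak of 4 reached at 14:55.

4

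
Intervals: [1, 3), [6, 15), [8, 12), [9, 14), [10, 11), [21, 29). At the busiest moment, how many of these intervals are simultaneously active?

4

At 10, 4 of the intervals are simultaneously active.
No point has more.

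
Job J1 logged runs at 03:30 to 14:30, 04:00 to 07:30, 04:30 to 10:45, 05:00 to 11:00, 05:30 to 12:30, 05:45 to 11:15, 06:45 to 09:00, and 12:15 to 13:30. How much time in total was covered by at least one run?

Merged: 03:30-14:30.
Length: 11 h.

11 h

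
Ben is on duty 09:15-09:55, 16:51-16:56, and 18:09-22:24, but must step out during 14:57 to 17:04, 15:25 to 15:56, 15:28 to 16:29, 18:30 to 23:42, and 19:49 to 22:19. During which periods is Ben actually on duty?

09:15-09:55, 18:09-18:30

Second set merges to 14:57-17:04, 18:30-23:42.
09:15-09:55: no B overlap → unchanged.
16:51-16:56: fully covered by B → removed.
18:09-22:24 minus B → 18:09-18:30.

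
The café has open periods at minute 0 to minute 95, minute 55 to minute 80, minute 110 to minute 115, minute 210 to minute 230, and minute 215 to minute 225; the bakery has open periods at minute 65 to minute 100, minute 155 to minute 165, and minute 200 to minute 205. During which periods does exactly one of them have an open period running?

minute 0 to minute 65, minute 95 to minute 100, minute 110 to minute 115, minute 155 to minute 165, minute 200 to minute 205, minute 210 to minute 230

First set merges to minute 0 to minute 95, minute 110 to minute 115, minute 210 to minute 230.
A \ B = minute 0 to minute 65, minute 110 to minute 115, minute 210 to minute 230.
B \ A = minute 95 to minute 100, minute 155 to minute 165, minute 200 to minute 205.
Union of the two gives the symmetric difference.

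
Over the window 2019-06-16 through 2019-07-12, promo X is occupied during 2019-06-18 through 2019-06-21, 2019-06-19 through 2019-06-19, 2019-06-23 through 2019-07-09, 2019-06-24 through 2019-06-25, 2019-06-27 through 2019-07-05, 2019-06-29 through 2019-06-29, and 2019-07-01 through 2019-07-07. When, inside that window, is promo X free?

2019-06-16 through 2019-06-17, 2019-06-22 through 2019-06-22, 2019-07-10 through 2019-07-12

Covered (merged): 2019-06-18 through 2019-06-21, 2019-06-23 through 2019-07-09.
Gaps within 2019-06-16 through 2019-07-12: 2019-06-16 through 2019-06-17, 2019-06-22 through 2019-06-22, 2019-07-10 through 2019-07-12.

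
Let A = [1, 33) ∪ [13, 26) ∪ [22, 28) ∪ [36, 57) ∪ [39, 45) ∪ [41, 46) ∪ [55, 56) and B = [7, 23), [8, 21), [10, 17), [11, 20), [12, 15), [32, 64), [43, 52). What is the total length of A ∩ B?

A, merged: [1, 33), [36, 57).
B, merged: [7, 23), [32, 64).
A ∩ B = [7, 23), [32, 33), [36, 57).
Total: 16 + 1 + 21 = 38.

38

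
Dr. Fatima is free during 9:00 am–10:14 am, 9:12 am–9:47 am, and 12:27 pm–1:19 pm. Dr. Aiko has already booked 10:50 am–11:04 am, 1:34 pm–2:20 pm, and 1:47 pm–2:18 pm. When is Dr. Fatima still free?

9:00 am–10:14 am, 12:27 pm–1:19 pm

First set merges to 9:00 am–10:14 am, 12:27 pm–1:19 pm.
Second set merges to 10:50 am–11:04 am, 1:34 pm–2:20 pm.
9:00 am–10:14 am is untouched.
12:27 pm–1:19 pm is untouched.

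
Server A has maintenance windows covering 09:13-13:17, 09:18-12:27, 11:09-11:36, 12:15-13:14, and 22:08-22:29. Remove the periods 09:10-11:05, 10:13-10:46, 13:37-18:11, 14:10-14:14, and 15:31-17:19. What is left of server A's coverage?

A, merged: 09:13-13:17, 22:08-22:29.
B, merged: 09:10-11:05, 13:37-18:11.
09:13-13:17 minus B → 11:05-13:17.
22:08-22:29: no B overlap → unchanged.

11:05-13:17, 22:08-22:29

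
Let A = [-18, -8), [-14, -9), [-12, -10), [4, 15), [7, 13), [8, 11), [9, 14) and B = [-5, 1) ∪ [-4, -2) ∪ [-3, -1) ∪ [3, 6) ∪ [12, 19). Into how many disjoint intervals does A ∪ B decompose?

A, merged: [-18, -8), [4, 15).
B, merged: [-5, 1), [3, 6), [12, 19).
A ∪ B = [-18, -8), [-5, 1), [3, 19).
That is 3 disjoint pieces.

3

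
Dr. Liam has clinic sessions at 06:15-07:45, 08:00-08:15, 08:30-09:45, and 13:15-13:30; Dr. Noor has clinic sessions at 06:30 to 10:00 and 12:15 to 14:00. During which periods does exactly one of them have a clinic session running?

06:15–06:30, 07:45–08:00, 08:15–08:30, 09:45–10:00, 12:15–13:15, 13:30–14:00

A \ B = 06:15–06:30.
B \ A = 07:45–08:00, 08:15–08:30, 09:45–10:00, 12:15–13:15, 13:30–14:00.
Union of the two gives the symmetric difference.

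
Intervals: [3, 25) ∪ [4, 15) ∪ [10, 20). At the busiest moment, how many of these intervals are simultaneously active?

3

Sweep endpoints in order; track running count of active intervals.
Peak of 3 reached at 10.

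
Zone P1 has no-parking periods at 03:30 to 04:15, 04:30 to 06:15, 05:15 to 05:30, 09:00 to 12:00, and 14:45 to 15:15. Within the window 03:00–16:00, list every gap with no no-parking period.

After merging, the occupied span is 03:30–04:15, 04:30–06:15, 09:00–12:00, 14:45–15:15.
Gaps within 03:00–16:00: 03:00–03:30, 04:15–04:30, 06:15–09:00, 12:00–14:45, 15:15–16:00.

03:00–03:30, 04:15–04:30, 06:15–09:00, 12:00–14:45, 15:15–16:00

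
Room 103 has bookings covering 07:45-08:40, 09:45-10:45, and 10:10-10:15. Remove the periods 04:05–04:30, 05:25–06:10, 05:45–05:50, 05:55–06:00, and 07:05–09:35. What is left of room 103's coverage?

Merge the first list: 07:45–08:40, 09:45–10:45.
Merge the second list: 04:05–04:30, 05:25–06:10, 07:05–09:35.
07:45–08:40: fully covered by B → removed.
09:45–10:45: no B overlap → unchanged.

09:45–10:45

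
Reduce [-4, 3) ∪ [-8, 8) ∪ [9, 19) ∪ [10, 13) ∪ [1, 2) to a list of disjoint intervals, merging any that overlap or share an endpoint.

[-8, 8) ∪ [9, 19)

Sort by start: [-8, 8), [-4, 3), [1, 2), [9, 19), [10, 13).
[-4, 3) overlaps/touches [-8, 8) → extend to [-8, 8).
[1, 2) overlaps/touches [-8, 8) → extend to [-8, 8).
[9, 19) is disjoint → start new block.
[10, 13) overlaps/touches [9, 19) → extend to [9, 19).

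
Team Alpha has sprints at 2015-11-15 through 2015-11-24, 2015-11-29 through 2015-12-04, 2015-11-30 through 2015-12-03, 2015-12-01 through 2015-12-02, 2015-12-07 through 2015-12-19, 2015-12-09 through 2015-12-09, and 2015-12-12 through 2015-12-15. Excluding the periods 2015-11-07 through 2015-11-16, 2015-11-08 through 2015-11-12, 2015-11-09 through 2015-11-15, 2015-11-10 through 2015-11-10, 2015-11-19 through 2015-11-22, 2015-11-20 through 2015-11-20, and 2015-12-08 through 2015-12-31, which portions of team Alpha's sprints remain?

2015-11-17 through 2015-11-18, 2015-11-23 through 2015-11-24, 2015-11-29 through 2015-12-04, 2015-12-07 through 2015-12-07

First set merges to 2015-11-15 through 2015-11-24, 2015-11-29 through 2015-12-04, 2015-12-07 through 2015-12-19.
Second set merges to 2015-11-07 through 2015-11-16, 2015-11-19 through 2015-11-22, 2015-12-08 through 2015-12-31.
2015-11-15 through 2015-11-24 \ B = 2015-11-17 through 2015-11-18, 2015-11-23 through 2015-11-24.
2015-11-29 through 2015-12-04: nothing removed.
2015-12-07 through 2015-12-19 \ B = 2015-12-07 through 2015-12-07.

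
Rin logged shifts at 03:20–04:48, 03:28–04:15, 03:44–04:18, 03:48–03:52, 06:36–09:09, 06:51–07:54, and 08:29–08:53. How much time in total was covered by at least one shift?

4 h 1 min

Merged: 03:20–04:48, 06:36–09:09.
Lengths: 1 h 28 min + 2 h 33 min = 4 h 1 min.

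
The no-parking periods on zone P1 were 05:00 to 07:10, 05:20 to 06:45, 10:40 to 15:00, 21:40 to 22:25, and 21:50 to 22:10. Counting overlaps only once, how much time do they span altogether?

Merged: 05:00–07:10, 10:40–15:00, 21:40–22:25.
Lengths: 2 h 10 min + 4 h 20 min + 45 min = 7 h 15 min.

7 h 15 min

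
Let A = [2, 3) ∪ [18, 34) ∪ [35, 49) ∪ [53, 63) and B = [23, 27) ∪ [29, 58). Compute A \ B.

[2, 3) ∪ [18, 23) ∪ [27, 29) ∪ [58, 63)

[2, 3) is untouched.
[18, 34) with B removed leaves [18, 23), [27, 29).
[35, 49) lies entirely inside B → drops out.
[53, 63) with B removed leaves [58, 63).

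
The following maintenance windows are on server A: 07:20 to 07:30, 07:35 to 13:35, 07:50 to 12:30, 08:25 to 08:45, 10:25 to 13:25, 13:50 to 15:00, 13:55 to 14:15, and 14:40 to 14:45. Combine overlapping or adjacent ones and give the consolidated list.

07:20–07:30, 07:35–13:35, 13:50–15:00

07:35–13:35 is disjoint → start new block.
07:50–12:30 overlaps/touches 07:35–13:35 → extend to 07:35–13:35.
08:25–08:45 overlaps/touches 07:35–13:35 → extend to 07:35–13:35.
10:25–13:25 overlaps/touches 07:35–13:35 → extend to 07:35–13:35.
13:50–15:00 is disjoint → start new block.
13:55–14:15 overlaps/touches 13:50–15:00 → extend to 13:50–15:00.
14:40–14:45 overlaps/touches 13:50–15:00 → extend to 13:50–15:00.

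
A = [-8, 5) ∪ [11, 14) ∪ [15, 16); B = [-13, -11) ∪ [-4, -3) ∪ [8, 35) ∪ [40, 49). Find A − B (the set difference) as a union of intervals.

[-8, -4) ∪ [-3, 5)

[-8, 5) with B removed leaves [-8, -4), [-3, 5).
[11, 14) lies entirely inside B → drops out.
[15, 16) lies entirely inside B → drops out.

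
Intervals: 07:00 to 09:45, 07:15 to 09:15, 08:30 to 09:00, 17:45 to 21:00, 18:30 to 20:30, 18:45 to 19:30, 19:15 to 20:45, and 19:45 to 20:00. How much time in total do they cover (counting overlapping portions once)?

Merged: 07:00–09:45, 17:45–21:00.
Lengths: 2 h 45 min + 3 h 15 min = 6 h.

6 h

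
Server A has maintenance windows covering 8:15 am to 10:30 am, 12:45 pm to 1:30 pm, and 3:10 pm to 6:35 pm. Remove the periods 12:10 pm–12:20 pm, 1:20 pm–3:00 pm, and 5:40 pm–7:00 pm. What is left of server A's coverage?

8:15 am–10:30 am is untouched.
12:45 pm–1:30 pm with B removed leaves 12:45 pm–1:20 pm.
3:10 pm–6:35 pm with B removed leaves 3:10 pm–5:40 pm.

8:15 am–10:30 am, 12:45 pm–1:20 pm, 3:10 pm–5:40 pm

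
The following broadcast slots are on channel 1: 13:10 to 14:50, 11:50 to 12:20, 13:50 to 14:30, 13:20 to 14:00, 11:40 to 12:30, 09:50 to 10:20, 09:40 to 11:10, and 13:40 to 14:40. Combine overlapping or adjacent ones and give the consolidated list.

09:40–11:10, 11:40–12:30, 13:10–14:50

Sort by start: 09:40–11:10, 09:50–10:20, 11:40–12:30, 11:50–12:20, 13:10–14:50, 13:20–14:00, 13:40–14:40, 13:50–14:30.
09:50–10:20 overlaps/touches 09:40–11:10 → extend to 09:40–11:10.
11:40–12:30 is disjoint → start new block.
11:50–12:20 overlaps/touches 11:40–12:30 → extend to 11:40–12:30.
13:10–14:50 is disjoint → start new block.
13:20–14:00 overlaps/touches 13:10–14:50 → extend to 13:10–14:50.
13:40–14:40 overlaps/touches 13:10–14:50 → extend to 13:10–14:50.
13:50–14:30 overlaps/touches 13:10–14:50 → extend to 13:10–14:50.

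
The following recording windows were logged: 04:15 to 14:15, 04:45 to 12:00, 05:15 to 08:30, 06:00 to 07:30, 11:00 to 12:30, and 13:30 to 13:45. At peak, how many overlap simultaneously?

Sweep endpoints in order; track running count of active intervals.
Peak of 4 reached at 06:00.

4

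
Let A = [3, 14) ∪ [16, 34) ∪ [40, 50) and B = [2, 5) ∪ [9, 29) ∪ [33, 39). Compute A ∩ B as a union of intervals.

[3, 5) ∪ [9, 14) ∪ [16, 29) ∪ [33, 34)

[3, 14) ∩ B → [3, 5), [9, 14).
[16, 34) ∩ B → [16, 29), [33, 34).
[40, 50) meets no B interval.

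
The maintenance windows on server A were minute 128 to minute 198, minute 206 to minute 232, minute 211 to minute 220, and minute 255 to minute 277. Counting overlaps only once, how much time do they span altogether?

Merged: minute 128 to minute 198, minute 206 to minute 232, minute 255 to minute 277.
Lengths: 70 minutes + 26 minutes + 22 minutes = 118 minutes.

118 minutes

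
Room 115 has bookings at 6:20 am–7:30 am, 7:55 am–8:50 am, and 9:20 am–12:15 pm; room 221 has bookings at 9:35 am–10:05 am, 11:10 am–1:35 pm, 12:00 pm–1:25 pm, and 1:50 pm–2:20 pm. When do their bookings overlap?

9:35 am-10:05 am, 11:10 am-12:15 pm

Merge the second list: 9:35 am-10:05 am, 11:10 am-1:35 pm, 1:50 pm-2:20 pm.
6:20 am-7:30 am meets no B interval.
7:55 am-8:50 am meets no B interval.
9:20 am-12:15 pm ∩ B → 9:35 am-10:05 am, 11:10 am-12:15 pm.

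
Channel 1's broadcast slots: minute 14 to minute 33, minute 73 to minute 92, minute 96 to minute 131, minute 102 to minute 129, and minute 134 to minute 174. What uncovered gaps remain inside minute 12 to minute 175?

After merging, the occupied span is minute 14 to minute 33, minute 73 to minute 92, minute 96 to minute 131, minute 134 to minute 174.
Complement within minute 12 to minute 175: minute 12 to minute 14, minute 33 to minute 73, minute 92 to minute 96, minute 131 to minute 134, minute 174 to minute 175.

minute 12 to minute 14, minute 33 to minute 73, minute 92 to minute 96, minute 131 to minute 134, minute 174 to minute 175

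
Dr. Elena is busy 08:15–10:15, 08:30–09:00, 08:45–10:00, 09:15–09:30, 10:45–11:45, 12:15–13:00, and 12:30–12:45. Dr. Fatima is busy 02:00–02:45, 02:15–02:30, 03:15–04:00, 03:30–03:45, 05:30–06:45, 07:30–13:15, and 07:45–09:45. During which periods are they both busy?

A, merged: 08:15-10:15, 10:45-11:45, 12:15-13:00.
B, merged: 02:00-02:45, 03:15-04:00, 05:30-06:45, 07:30-13:15.
08:15-10:15 meets the second set on 08:15-10:15.
10:45-11:45 meets the second set on 10:45-11:45.
12:15-13:00 meets the second set on 12:15-13:00.

08:15-10:15, 10:45-11:45, 12:15-13:00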